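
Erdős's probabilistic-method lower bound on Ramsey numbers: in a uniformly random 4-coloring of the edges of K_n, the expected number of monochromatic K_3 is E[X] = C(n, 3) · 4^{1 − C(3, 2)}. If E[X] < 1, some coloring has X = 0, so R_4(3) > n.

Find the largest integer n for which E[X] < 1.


We need C(n, 3) · 4^{1 − 3} < 1, i.e. C(n, 3) < 4^{3 − 1} = 16.
Check values of n near the boundary:
  n = 3: C(3, 3) = 1; 1 < 16? YES
  n = 4: C(4, 3) = 4; 4 < 16? YES
  n = 5: C(5, 3) = 10; 10 < 16? YES
  n = 6: C(6, 3) = 20; 20 < 16? NO
  n = 7: C(7, 3) = 35; 35 < 16? NO
The largest n with C(n, 3) < 16 is n = 5 (where E[X] = 5/8 ≈ 0.6250000). Hence R_4(3) > 5, i.e. R_4(3) ≥ 6.

Largest n = 5; hence R_4(3) > 5.


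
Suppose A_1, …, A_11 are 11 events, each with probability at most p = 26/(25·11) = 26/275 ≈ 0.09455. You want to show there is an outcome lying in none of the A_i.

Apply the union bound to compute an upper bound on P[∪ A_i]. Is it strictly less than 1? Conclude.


Union bound: P[∪_{i=1}^{11} A_i] ≤ Σ_i P[A_i] ≤ 11·p = 11·(26/275) = 26/25.
Numerically: 26/25 ≈ 1.04000.
Is 26/25 < 1? NO.
Since the bound 26/25 is ≥ 1, the union bound is uninformative here; it does NOT by itself certify existence.

11·p = 26/25 ≈ 1.04000; existence NOT certified by the union bound.


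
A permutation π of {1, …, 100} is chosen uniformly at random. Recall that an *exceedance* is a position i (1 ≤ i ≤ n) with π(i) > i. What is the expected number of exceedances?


Write X = Σ_{i=1}^{100} X_i, where X_i = 1_{π(i) > i}.
For each fixed i, π(i) is uniform over {1, …, 100} (marginal of a uniform permutation), so P[π(i) > i] = (n − i)/n. Summing: Σ_{i=1}^{100} (n − i)/n = (0 + 1 + … + 99)/100 = 100(100 − 1)/(2·100) = (100 − 1)/2.
Hence E[X] = Σ_{i=1}^{100} (100 − i)/100 = 99/2 ≈ 49.500.

E[X] = 99/2 = 49.500.


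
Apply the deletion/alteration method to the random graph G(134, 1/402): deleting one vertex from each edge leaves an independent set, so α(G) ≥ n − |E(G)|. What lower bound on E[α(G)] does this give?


E[|E(G)|] = C(134, 2)·p = 8911 · (1/402) = 133/6.
E[α(G)] ≥ n − E[|E(G)|] = 134 − 133/6 = 671/6.
Numerically: ≈ 111.833333.
(This is only a lower bound; the true E[α(G)] may be larger.)

E[α(G)] ≥ 671/6 ≈ 111.833333.


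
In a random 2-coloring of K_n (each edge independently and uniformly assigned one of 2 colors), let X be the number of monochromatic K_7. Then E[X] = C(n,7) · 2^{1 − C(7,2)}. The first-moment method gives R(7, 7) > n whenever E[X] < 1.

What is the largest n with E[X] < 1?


We need C(n, 7) · 2^{1 − 21} < 1, i.e. C(n, 7) < 2^{21 − 1} = 1048576.
Check values of n near the boundary:
  n = 25: C(25, 7) = 480700; 480700 < 1048576? YES
  n = 26: C(26, 7) = 657800; 657800 < 1048576? YES
  n = 27: C(27, 7) = 888030; 888030 < 1048576? YES
  n = 28: C(28, 7) = 1184040; 1184040 < 1048576? NO
  n = 29: C(29, 7) = 1560780; 1560780 < 1048576? NO
  n = 30: C(30, 7) = 2035800; 2035800 < 1048576? NO
The largest n with C(n, 7) < 1048576 is n = 27 (where E[X] = 444015/524288 ≈ 0.846891). Hence R(7, 7) > 27, i.e. R(7, 7) ≥ 28.

Largest n = 27; hence R(7, 7) > 27.


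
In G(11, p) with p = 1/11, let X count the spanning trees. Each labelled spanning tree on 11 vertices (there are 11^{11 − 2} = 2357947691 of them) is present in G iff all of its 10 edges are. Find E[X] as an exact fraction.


K_11 has 11^{11 − 2} = 2357947691 labelled spanning trees.
For each such spanning tree H, let X_H = 1 if all 10 edges of H are present in G. Then P[X_H = 1] = p^{10} = (1/11)^{10} = 1/25937424601.
By linearity of expectation: E[X] = Σ_H E[X_H] = 2357947691 · p^{10} = 2357947691 · 1/25937424601 = 1/11.
Numerically: E[X] ≈ 0.0909.

E[X] = 2357947691 · (1/11)^{10} = 1/11 ≈ 0.0909.


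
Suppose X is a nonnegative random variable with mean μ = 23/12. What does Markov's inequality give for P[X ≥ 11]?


μ = E[X] = 23/12, a = 11.
Markov: P[X ≥ 11] ≤ μ/a = (23/12)/11 = 23/132.
Numerically: ≈ 0.174.
(Since a = 11 > μ = 1.917, the bound 23/132 is < 1 and informative.)

P[X ≥ 11] ≤ 23/132 ≈ 0.174.


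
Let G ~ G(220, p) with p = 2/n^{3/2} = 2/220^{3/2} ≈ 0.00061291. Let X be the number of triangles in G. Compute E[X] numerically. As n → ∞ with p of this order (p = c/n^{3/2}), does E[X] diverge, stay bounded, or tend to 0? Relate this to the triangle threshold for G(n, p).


Number of potential triangles: C(220, 3) = 1750540.
Each occurs with probability p³ ≈ (0.00061291)³ ≈ 2.3024379e-10.
By linearity: E[X] = C(220, 3)·p³ ≈ 1750540 · 2.3024379e-10 ≈ 0.00040.
Since α = 3/2 > 1, p = c/n^{3/2} = o(1/n) is below the triangle threshold p ~ 1/n. Asymptotically E[X] ~ (c³/6)·n^{3(1−α)} = (2³/6)·n^{-1.5} → 0, so by Markov's inequality G has no triangles w.h.p.

E[X] ≈ 0.00040; in regime p = Θ(1/n^{3/2}) E[X] tends to 0 (below the triangle threshold p ~ 1/n).


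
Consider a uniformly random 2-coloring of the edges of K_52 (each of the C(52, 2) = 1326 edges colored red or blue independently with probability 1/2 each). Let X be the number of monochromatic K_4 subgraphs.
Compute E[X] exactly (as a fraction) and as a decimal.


Let X = Σ_S X_S over the C(52, 4) = 270725 subsets S of size 4, where X_S = 1 if the K_4 on S is monochromatic.
For a fixed S, the K_4 on S has C(4, 2) = 6 edges. P[all 6 edges red] = (1/2)^6, and likewise for blue, so P[monochromatic] = 2·(1/2)^6 = 2^{1 − 6} = 1/32.
By linearity: E[X] = C(52, 4) · 2^{1 − 6} = 270725 · 1/32 = 270725/32.
Numerically: E[X] ≈ 8460.156.

E[X] = C(52,4)·2^(1−C(4,2)) = 270725/32 ≈ 8460.156.


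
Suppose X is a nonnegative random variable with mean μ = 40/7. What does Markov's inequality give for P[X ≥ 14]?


μ = E[X] = 40/7, a = 14.
Markov: P[X ≥ 14] ≤ μ/a = (40/7)/14 = 20/49.
Numerically: ≈ 0.408163.
(Since a = 14 > μ = 5.714286, the bound 20/49 is < 1 and informative.)

P[X ≥ 14] ≤ 20/49 ≈ 0.408163.


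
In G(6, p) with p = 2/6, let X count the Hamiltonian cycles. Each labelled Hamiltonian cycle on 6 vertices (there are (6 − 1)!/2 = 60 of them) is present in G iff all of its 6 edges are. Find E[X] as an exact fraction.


K_6 has (6 − 1)!/2 = 60 labelled Hamiltonian cycles.
For each such Hamiltonian cycle H, let X_H = 1 if all 6 edges of H are present in G. Then P[X_H = 1] = p^{6} = (1/3)^{6} = 1/729.
Summing the indicators: E[X] = Σ_H E[X_H] = 60 · p^{6} = 60 · 1/729 = 20/243.
Numerically: E[X] ≈ 0.0823045.

E[X] = 60 · (1/3)^{6} = 20/243 ≈ 0.0823045.


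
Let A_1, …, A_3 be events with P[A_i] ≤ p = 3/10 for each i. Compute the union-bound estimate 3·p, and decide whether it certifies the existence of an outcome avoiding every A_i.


Union bound: P[∪_{i=1}^{3} A_i] ≤ Σ_i P[A_i] ≤ 3·p = 3·(3/10) = 9/10.
Numerically: 9/10 ≈ 0.9000.
Is 9/10 < 1? YES.
Since P[∪ A_i] ≤ 9/10 < 1, the complement has P[∩ A_i^c] ≥ 1 − 9/10 = 1/10 > 0, so some outcome avoids every A_i.

3·p = 9/10 ≈ 0.9000; existence CERTIFIED by the union bound.


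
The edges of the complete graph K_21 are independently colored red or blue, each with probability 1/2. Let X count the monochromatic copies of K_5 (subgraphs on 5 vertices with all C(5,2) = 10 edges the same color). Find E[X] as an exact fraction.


Let X = Σ_S X_S over the C(21, 5) = 20349 subsets S of size 5, where X_S = 1 if the K_5 on S is monochromatic.
For a fixed S, the K_5 on S has C(5, 2) = 10 edges. P[all 10 edges red] = (1/2)^10, and likewise for blue, so P[monochromatic] = 2·(1/2)^10 = 2^{1 − 10} = 1/512.
By linearity: E[X] = C(21, 5) · 2^{1 − 10} = 20349 · 1/512 = 20349/512.
Numerically: E[X] ≈ 39.744.

E[X] = C(21,5)·2^(1−C(5,2)) = 20349/512 ≈ 39.744.


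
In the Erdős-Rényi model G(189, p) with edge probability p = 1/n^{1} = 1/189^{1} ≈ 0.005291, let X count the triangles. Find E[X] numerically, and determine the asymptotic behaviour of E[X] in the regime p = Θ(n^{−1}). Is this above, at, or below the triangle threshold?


Number of potential triangles: C(189, 3) = 1107414.
Each occurs with probability p³ ≈ (0.005291)³ ≈ 1.4812030e-07.
By linearity: E[X] = C(189, 3)·p³ ≈ 1107414 · 1.4812030e-07 ≈ 0.16403.
Here α = 1, so p = 1/n is exactly at the triangle threshold p ~ 1/n. Asymptotically E[X] → c³/6 = 1³/6 = 1/6 ≈ 0.16667, a bounded constant. In this regime the triangle count is asymptotically Poisson(c³/6).

E[X] ≈ 0.16403; in regime p = Θ(1/n^{1}) E[X] stays bounded (at the triangle threshold p ~ 1/n).


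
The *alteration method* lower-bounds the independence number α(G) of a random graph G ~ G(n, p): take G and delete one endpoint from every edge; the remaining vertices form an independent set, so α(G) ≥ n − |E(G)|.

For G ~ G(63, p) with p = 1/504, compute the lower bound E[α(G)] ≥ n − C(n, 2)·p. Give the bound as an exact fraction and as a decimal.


E[|E(G)|] = C(63, 2)·p = 1953 · (1/504) = 31/8.
E[α(G)] ≥ n − E[|E(G)|] = 63 − 31/8 = 473/8.
Numerically: ≈ 59.12500.
(This is only a lower bound; the true E[α(G)] may be larger.)

E[α(G)] ≥ 473/8 ≈ 59.12500.


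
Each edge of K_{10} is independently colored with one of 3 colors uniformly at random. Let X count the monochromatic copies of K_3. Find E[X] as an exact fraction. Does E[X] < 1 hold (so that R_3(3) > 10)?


E[X] = C(10, 3) · 3^{1 − 3} = 120 · 3^{−2} = 120/9.
As a reduced fraction: E[X] = 40/3 ≈ 13.3333333.
Is E[X] < 1? NO.
Since E[X] ≥ 1, the first-moment bound is inconclusive at n = 10; it does NOT by itself certify R_3(3) > 10.

E[X] = 40/3 ≈ 13.3333333; E[X] ≥ 1; first-moment method inconclusive here.


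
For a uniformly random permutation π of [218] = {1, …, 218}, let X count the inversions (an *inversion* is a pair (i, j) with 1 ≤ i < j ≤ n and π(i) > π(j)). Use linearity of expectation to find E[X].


Write X = Σ X_I over the C(218, 2) = 23653 pairs i < j, with X_I the indicator of one inversion.
There are 23653 indicators.
For each fixed pair i < j, the values π(i) and π(j) are two distinct elements of {1, …, 218} in uniformly random order; by symmetry P[π(i) > π(j)] = 1/2.
By linearity: E[X] = 23653 · (1/2) = C(218, 2) · (1/2) = 23653/2 = 23653/2 ≈ 11826.5000.

E[X] = 23653/2 = 11826.5000.


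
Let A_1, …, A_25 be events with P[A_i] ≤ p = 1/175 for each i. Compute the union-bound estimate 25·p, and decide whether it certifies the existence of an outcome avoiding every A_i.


Union bound: P[∪_{i=1}^{25} A_i] ≤ Σ_i P[A_i] ≤ 25·p = 25·(1/175) = 1/7.
Numerically: 1/7 ≈ 0.1428571.
Is 1/7 < 1? YES.
Since P[∪ A_i] ≤ 1/7 < 1, the complement has P[∩ A_i^c] ≥ 1 − 1/7 = 6/7 > 0, so some outcome avoids every A_i.

25·p = 1/7 ≈ 0.1428571; existence CERTIFIED by the union bound.


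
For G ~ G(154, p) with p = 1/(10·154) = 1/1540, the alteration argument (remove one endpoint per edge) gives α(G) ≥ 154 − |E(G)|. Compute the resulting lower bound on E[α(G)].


E[|E(G)|] = C(154, 2)·p = 11781 · (1/1540) = 153/20.
E[α(G)] ≥ n − E[|E(G)|] = 154 − 153/20 = 2927/20.
Numerically: ≈ 146.3500.
(This is only a lower bound; the true E[α(G)] may be larger.)

E[α(G)] ≥ 2927/20 ≈ 146.3500.


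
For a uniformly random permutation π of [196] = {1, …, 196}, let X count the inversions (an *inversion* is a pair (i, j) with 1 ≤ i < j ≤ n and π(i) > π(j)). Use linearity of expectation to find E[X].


Write X = Σ X_I over the C(196, 2) = 19110 pairs i < j, with X_I the indicator of one inversion.
There are 19110 indicators.
For each fixed pair i < j, the values π(i) and π(j) are two distinct elements of {1, …, 196} in uniformly random order; by symmetry P[π(i) > π(j)] = 1/2.
By linearity: E[X] = 19110 · (1/2) = C(196, 2) · (1/2) = 19110/2 = 9555 ≈ 9555.000.

E[X] = 9555 = 9555.000.


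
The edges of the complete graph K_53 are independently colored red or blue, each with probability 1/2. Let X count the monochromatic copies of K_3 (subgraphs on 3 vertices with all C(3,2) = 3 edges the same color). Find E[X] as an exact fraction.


Let X = Σ_S X_S over the C(53, 3) = 23426 subsets S of size 3, where X_S = 1 if the K_3 on S is monochromatic.
For a fixed S, the K_3 on S has C(3, 2) = 3 edges. P[all 3 edges red] = (1/2)^3, and likewise for blue, so P[monochromatic] = 2·(1/2)^3 = 2^{1 − 3} = 1/4.
By linearity of expectation: E[X] = C(53, 3) · 2^{1 − 3} = 23426 · 1/4 = 11713/2.
Numerically: E[X] ≈ 5856.500.

E[X] = C(53,3)·2^(1−C(3,2)) = 11713/2 ≈ 5856.500.


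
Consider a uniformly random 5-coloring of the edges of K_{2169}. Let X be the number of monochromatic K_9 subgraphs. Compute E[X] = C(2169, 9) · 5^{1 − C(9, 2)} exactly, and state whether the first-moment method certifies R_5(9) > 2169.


E[X] = C(2169, 9) · 5^{1 − 36} = 2879753360044504243499683 · 5^{−35} = 2879753360044504243499683/2910383045673370361328125.
As a reduced fraction: E[X] = 2879753360044504243499683/2910383045673370361328125 ≈ 0.989.
Is E[X] < 1? YES.
Since E[X] < 1, there exists a 5-coloring of K_{2169} with no monochromatic K_9; hence R_5(9) > 2169.

E[X] = 2879753360044504243499683/2910383045673370361328125 ≈ 0.989; E[X] < 1, so R_5(9) > 2169.


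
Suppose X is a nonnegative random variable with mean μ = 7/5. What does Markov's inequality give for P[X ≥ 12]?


μ = E[X] = 7/5, a = 12.
Markov: P[X ≥ 12] ≤ μ/a = (7/5)/12 = 7/60.
Numerically: ≈ 0.116667.
(Since a = 12 > μ = 1.400000, the bound 7/60 is < 1 and informative.)

P[X ≥ 12] ≤ 7/60 ≈ 0.116667.


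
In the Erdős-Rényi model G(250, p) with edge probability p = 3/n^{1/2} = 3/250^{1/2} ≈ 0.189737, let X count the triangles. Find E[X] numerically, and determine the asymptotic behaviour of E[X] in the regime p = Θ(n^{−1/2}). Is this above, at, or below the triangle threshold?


Number of potential triangles: C(250, 3) = 2573000.
Each occurs with probability p³ ≈ (0.189737)³ ≈ 6.83051975e-03.
By linearity: E[X] = C(250, 3)·p³ ≈ 2573000 · 6.83051975e-03 ≈ 17574.927306.
Since α = 1/2 < 1, p = c/n^{1/2} ≫ 1/n is above the triangle threshold p ~ 1/n. Asymptotically E[X] ~ (c³/6)·n^{3(1−α)} = (3³/6)·n^{1.5} → ∞; triangles are abundant w.h.p.

E[X] ≈ 17574.927306; in regime p = Θ(1/n^{1/2}) E[X] diverges (above the triangle threshold p ~ 1/n).


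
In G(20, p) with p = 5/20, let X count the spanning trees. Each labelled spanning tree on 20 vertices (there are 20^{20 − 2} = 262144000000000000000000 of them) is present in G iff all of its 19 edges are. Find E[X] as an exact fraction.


K_20 has 20^{20 − 2} = 262144000000000000000000 labelled spanning trees.
For each such spanning tree H, let X_H = 1 if all 19 edges of H are present in G. Then P[X_H = 1] = p^{19} = (1/4)^{19} = 1/274877906944.
By linearity of expectation: E[X] = Σ_H E[X_H] = 262144000000000000000000 · p^{19} = 262144000000000000000000 · 1/274877906944 = 3814697265625/4.
Numerically: E[X] ≈ 9.5367e+11.

E[X] = 262144000000000000000000 · (1/4)^{19} = 3814697265625/4 ≈ 9.5367e+11.


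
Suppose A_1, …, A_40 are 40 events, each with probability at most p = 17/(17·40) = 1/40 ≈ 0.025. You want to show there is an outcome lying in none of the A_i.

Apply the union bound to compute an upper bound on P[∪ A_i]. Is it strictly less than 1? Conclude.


Union bound: P[∪_{i=1}^{40} A_i] ≤ Σ_i P[A_i] ≤ 40·p = 40·(1/40) = 1.
Numerically: 1 ≈ 1.000.
Is 1 < 1? NO.
Since the bound 1 is ≥ 1, the union bound is uninformative here; it does NOT by itself certify existence.

40·p = 1 ≈ 1.000; existence NOT certified by the union bound.


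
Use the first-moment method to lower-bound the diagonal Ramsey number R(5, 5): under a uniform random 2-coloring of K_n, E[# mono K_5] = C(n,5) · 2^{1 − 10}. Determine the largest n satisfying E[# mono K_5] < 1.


We need C(n, 5) · 2^{1 − 10} < 1, i.e. C(n, 5) < 2^{10 − 1} = 512.
Check values of n near the boundary:
  n = 7: C(7, 5) = 21; 21 < 512? YES
  n = 8: C(8, 5) = 56; 56 < 512? YES
  n = 9: C(9, 5) = 126; 126 < 512? YES
  n = 10: C(10, 5) = 252; 252 < 512? YES
  n = 11: C(11, 5) = 462; 462 < 512? YES
  n = 12: C(12, 5) = 792; 792 < 512? NO
  n = 13: C(13, 5) = 1287; 1287 < 512? NO
  n = 14: C(14, 5) = 2002; 2002 < 512? NO
The largest n with C(n, 5) < 512 is n = 11 (where E[X] = 231/256 ≈ 0.90234). Hence R(5, 5) > 11, i.e. R(5, 5) ≥ 12.

Largest n = 11; hence R(5, 5) > 11.


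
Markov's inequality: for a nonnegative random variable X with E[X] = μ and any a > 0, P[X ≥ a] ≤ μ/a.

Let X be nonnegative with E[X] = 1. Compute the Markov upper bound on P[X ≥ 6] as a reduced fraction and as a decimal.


μ = E[X] = 1, a = 6.
Markov: P[X ≥ 6] ≤ μ/a = (1)/6 = 1/6.
Numerically: ≈ 0.167.
(Since a = 6 > μ = 1.000, the bound 1/6 is < 1 and informative.)

P[X ≥ 6] ≤ 1/6 ≈ 0.167.


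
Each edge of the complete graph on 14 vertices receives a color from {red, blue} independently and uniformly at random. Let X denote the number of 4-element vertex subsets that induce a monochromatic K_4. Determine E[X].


Let X = Σ_S X_S over the C(14, 4) = 1001 subsets S of size 4, where X_S = 1 if the K_4 on S is monochromatic.
For a fixed S, the K_4 on S has C(4, 2) = 6 edges. P[all 6 edges red] = (1/2)^6, and likewise for blue, so P[monochromatic] = 2·(1/2)^6 = 2^{1 − 6} = 1/32.
By linearity of expectation: E[X] = C(14, 4) · 2^{1 − 6} = 1001 · 1/32 = 1001/32.
Numerically: E[X] ≈ 31.281.

E[X] = C(14,4)·2^(1−C(4,2)) = 1001/32 ≈ 31.281.


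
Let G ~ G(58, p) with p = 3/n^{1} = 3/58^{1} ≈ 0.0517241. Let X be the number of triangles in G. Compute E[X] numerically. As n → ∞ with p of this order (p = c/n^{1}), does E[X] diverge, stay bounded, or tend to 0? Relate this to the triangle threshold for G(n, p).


Number of potential triangles: C(58, 3) = 30856.
Each occurs with probability p³ ≈ (0.0517241)³ ≈ 1.38382057e-04.
By linearity: E[X] = C(58, 3)·p³ ≈ 30856 · 1.38382057e-04 ≈ 4.269917.
Here α = 1, so p = 3/n is exactly at the triangle threshold p ~ 1/n. Asymptotically E[X] → c³/6 = 3³/6 = 9/2 ≈ 4.500000, a bounded constant. In this regime the triangle count is asymptotically Poisson(c³/6).

E[X] ≈ 4.269917; in regime p = Θ(1/n^{1}) E[X] stays bounded (at the triangle threshold p ~ 1/n).


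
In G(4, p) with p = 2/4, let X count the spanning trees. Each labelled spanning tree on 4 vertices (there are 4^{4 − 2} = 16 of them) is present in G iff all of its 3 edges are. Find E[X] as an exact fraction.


K_4 has 4^{4 − 2} = 16 labelled spanning trees.
For each such spanning tree H, let X_H = 1 if all 3 edges of H are present in G. Then P[X_H = 1] = p^{3} = (1/2)^{3} = 1/8.
Summing the indicators: E[X] = Σ_H E[X_H] = 16 · p^{3} = 16 · 1/8 = 2.
Numerically: E[X] ≈ 2.

E[X] = 16 · (1/2)^{3} = 2 ≈ 2.


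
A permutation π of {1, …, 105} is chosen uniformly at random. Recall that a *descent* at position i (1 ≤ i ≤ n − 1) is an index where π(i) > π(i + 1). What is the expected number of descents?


Write X = Σ X_I over i = 1, …, 104, with X_I the indicator of one descent.
There are 104 indicators.
For each fixed i, the pair (π(i), π(i+1)) is a uniformly random ordered pair of distinct values from {1, …, 105}; by symmetry P[π(i) > π(i+1)] = 1/2.
By linearity: E[X] = 104 · (1/2) = (105 − 1) · (1/2) = 52 ≈ 52.00000.

E[X] = 52 = 52.00000.


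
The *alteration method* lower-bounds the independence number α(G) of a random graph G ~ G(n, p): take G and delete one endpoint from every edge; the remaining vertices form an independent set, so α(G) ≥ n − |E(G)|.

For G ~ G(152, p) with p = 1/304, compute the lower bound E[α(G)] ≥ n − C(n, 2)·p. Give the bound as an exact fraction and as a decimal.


E[|E(G)|] = C(152, 2)·p = 11476 · (1/304) = 151/4.
E[α(G)] ≥ n − E[|E(G)|] = 152 − 151/4 = 457/4.
Numerically: ≈ 114.2500.
(This is only a lower bound; the true E[α(G)] may be larger.)

E[α(G)] ≥ 457/4 ≈ 114.2500.


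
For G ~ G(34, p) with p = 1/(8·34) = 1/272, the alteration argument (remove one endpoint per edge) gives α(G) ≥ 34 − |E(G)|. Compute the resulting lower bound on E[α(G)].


E[|E(G)|] = C(34, 2)·p = 561 · (1/272) = 33/16.
E[α(G)] ≥ n − E[|E(G)|] = 34 − 33/16 = 511/16.
Numerically: ≈ 31.93750.
(This is only a lower bound; the true E[α(G)] may be larger.)

E[α(G)] ≥ 511/16 ≈ 31.93750.


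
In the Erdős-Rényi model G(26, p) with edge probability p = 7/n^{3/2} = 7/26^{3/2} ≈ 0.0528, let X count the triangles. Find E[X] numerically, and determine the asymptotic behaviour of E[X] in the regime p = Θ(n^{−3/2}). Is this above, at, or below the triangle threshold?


Number of potential triangles: C(26, 3) = 2600.
Each occurs with probability p³ ≈ (0.0528)³ ≈ 1.472021e-04.
By linearity: E[X] = C(26, 3)·p³ ≈ 2600 · 1.472021e-04 ≈ 0.3827.
Since α = 3/2 > 1, p = c/n^{3/2} = o(1/n) is below the triangle threshold p ~ 1/n. Asymptotically E[X] ~ (c³/6)·n^{3(1−α)} = (7³/6)·n^{-1.5} → 0, so by Markov's inequality G has no triangles w.h.p.

E[X] ≈ 0.3827; in regime p = Θ(1/n^{3/2}) E[X] tends to 0 (below the triangle threshold p ~ 1/n).


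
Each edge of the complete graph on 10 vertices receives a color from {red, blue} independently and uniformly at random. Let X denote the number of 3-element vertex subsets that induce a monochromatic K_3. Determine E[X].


Let X = Σ_S X_S over the C(10, 3) = 120 subsets S of size 3, where X_S = 1 if the K_3 on S is monochromatic.
For a fixed S, the K_3 on S has C(3, 2) = 3 edges. P[all 3 edges red] = (1/2)^3, and likewise for blue, so P[monochromatic] = 2·(1/2)^3 = 2^{1 − 3} = 1/4.
Summing: E[X] = C(10, 3) · 2^{1 − 3} = 120 · 1/4 = 30.
Numerically: E[X] ≈ 30.000.

E[X] = C(10,3)·2^(1−C(3,2)) = 30 ≈ 30.000.


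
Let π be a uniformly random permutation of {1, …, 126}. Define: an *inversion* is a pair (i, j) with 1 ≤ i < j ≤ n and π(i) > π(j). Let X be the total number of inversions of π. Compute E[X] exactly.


Write X = Σ X_I over the C(126, 2) = 7875 pairs i < j, with X_I the indicator of one inversion.
There are 7875 indicators.
For each fixed pair i < j, the values π(i) and π(j) are two distinct elements of {1, …, 126} in uniformly random order; by symmetry P[π(i) > π(j)] = 1/2.
By linearity: E[X] = 7875 · (1/2) = C(126, 2) · (1/2) = 7875/2 = 7875/2 ≈ 3937.500.

E[X] = 7875/2 = 3937.500.


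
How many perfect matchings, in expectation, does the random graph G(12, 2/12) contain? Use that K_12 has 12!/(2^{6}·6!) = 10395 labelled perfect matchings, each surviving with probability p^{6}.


K_12 has 12!/(2^{6}·6!) = 10395 labelled perfect matchings.
For each such perfect matching H, let X_H = 1 if all 6 edges of H are present in G. Then P[X_H = 1] = p^{6} = (1/6)^{6} = 1/46656.
Summing the indicators: E[X] = Σ_H E[X_H] = 10395 · p^{6} = 10395 · 1/46656 = 385/1728.
Numerically: E[X] ≈ 0.223.

E[X] = 10395 · (1/6)^{6} = 385/1728 ≈ 0.223.


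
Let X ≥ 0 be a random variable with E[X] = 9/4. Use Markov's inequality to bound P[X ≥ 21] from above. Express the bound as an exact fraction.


μ = E[X] = 9/4, a = 21.
Markov: P[X ≥ 21] ≤ μ/a = (9/4)/21 = 3/28.
Numerically: ≈ 0.107.
(Since a = 21 > μ = 2.250, the bound 3/28 is < 1 and informative.)

P[X ≥ 21] ≤ 3/28 ≈ 0.107.


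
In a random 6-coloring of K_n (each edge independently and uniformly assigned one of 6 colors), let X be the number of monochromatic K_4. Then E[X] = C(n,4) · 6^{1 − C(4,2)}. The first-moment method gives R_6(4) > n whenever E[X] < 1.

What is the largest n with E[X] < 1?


We need C(n, 4) · 6^{1 − 6} < 1, i.e. C(n, 4) < 6^{6 − 1} = 7776.
Check values of n near the boundary:
  n = 16: C(16, 4) = 1820; 1820 < 7776? YES
  n = 17: C(17, 4) = 2380; 2380 < 7776? YES
  n = 18: C(18, 4) = 3060; 3060 < 7776? YES
  n = 19: C(19, 4) = 3876; 3876 < 7776? YES
  n = 20: C(20, 4) = 4845; 4845 < 7776? YES
  n = 21: C(21, 4) = 5985; 5985 < 7776? YES
  n = 22: C(22, 4) = 7315; 7315 < 7776? YES
  n = 23: C(23, 4) = 8855; 8855 < 7776? NO
  n = 24: C(24, 4) = 10626; 10626 < 7776? NO
  n = 25: C(25, 4) = 12650; 12650 < 7776? NO
The largest n with C(n, 4) < 7776 is n = 22 (where E[X] = 7315/7776 ≈ 0.9407150). Hence R_6(4) > 22, i.e. R_6(4) ≥ 23.

Largest n = 22; hence R_6(4) > 22.


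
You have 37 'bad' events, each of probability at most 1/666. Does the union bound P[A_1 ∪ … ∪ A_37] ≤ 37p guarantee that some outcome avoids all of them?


Union bound: P[∪_{i=1}^{37} A_i] ≤ Σ_i P[A_i] ≤ 37·p = 37·(1/666) = 1/18.
Numerically: 1/18 ≈ 0.0556.
Is 1/18 < 1? YES.
Since P[∪ A_i] ≤ 1/18 < 1, the complement has P[∩ A_i^c] ≥ 1 − 1/18 = 17/18 > 0, so some outcome avoids every A_i.

37·p = 1/18 ≈ 0.0556; existence CERTIFIED by the union bound.


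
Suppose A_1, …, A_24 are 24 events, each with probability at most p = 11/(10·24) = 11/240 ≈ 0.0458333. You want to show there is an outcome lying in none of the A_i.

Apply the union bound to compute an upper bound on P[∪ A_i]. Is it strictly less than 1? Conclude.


Union bound: P[∪_{i=1}^{24} A_i] ≤ Σ_i P[A_i] ≤ 24·p = 24·(11/240) = 11/10.
Numerically: 11/10 ≈ 1.1000000.
Is 11/10 < 1? NO.
Since the bound 11/10 is ≥ 1, the union bound is uninformative here; it does NOT by itself certify existence.

24·p = 11/10 ≈ 1.1000000; existence NOT certified by the union bound.


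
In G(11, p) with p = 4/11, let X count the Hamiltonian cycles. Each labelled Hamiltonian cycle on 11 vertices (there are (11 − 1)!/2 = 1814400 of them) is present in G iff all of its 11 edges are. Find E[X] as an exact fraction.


K_11 has (11 − 1)!/2 = 1814400 labelled Hamiltonian cycles.
For each such Hamiltonian cycle H, let X_H = 1 if all 11 edges of H are present in G. Then P[X_H = 1] = p^{11} = (4/11)^{11} = 4194304/285311670611.
By linearity: E[X] = Σ_H E[X_H] = 1814400 · p^{11} = 1814400 · 4194304/285311670611 = 7610145177600/285311670611.
Numerically: E[X] ≈ 26.7.

E[X] = 1814400 · (4/11)^{11} = 7610145177600/285311670611 ≈ 26.7.


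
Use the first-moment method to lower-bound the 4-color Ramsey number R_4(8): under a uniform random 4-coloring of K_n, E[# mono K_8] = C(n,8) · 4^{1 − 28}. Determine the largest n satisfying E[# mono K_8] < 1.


We need C(n, 8) · 4^{1 − 28} < 1, i.e. C(n, 8) < 4^{28 − 1} = 18014398509481984.
Check values of n near the boundary:
  n = 407: C(407, 8) = 17424959239309050; 17424959239309050 < 18014398509481984? YES
  n = 408: C(408, 8) = 17773458424095231; 17773458424095231 < 18014398509481984? YES
  n = 409: C(409, 8) = 18128041135797879; 18128041135797879 < 18014398509481984? NO
  n = 410: C(410, 8) = 18488798173326195; 18488798173326195 < 18014398509481984? NO
  n = 411: C(411, 8) = 18855821462126715; 18855821462126715 < 18014398509481984? NO
The largest n with C(n, 8) < 18014398509481984 is n = 408 (where E[X] = 17773458424095231/18014398509481984 ≈ 0.987). Hence R_4(8) > 408, i.e. R_4(8) ≥ 409.

Largest n = 408; hence R_4(8) > 408.


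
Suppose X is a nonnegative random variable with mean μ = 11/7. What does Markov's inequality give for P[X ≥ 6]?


μ = E[X] = 11/7, a = 6.
Markov: P[X ≥ 6] ≤ μ/a = (11/7)/6 = 11/42.
Numerically: ≈ 0.261905.
(Since a = 6 > μ = 1.571429, the bound 11/42 is < 1 and informative.)

P[X ≥ 6] ≤ 11/42 ≈ 0.261905.


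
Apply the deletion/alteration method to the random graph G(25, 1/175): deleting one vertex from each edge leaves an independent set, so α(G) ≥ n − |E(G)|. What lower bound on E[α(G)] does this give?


E[|E(G)|] = C(25, 2)·p = 300 · (1/175) = 12/7.
E[α(G)] ≥ n − E[|E(G)|] = 25 − 12/7 = 163/7.
Numerically: ≈ 23.2857.
(This is only a lower bound; the true E[α(G)] may be larger.)

E[α(G)] ≥ 163/7 ≈ 23.2857.


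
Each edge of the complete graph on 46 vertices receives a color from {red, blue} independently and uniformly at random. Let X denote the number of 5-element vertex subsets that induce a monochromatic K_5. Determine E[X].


Let X = Σ_S X_S over the C(46, 5) = 1370754 subsets S of size 5, where X_S = 1 if the K_5 on S is monochromatic.
For a fixed S, the K_5 on S has C(5, 2) = 10 edges. P[all 10 edges red] = (1/2)^10, and likewise for blue, so P[monochromatic] = 2·(1/2)^10 = 2^{1 − 10} = 1/512.
By linearity of expectation: E[X] = C(46, 5) · 2^{1 − 10} = 1370754 · 1/512 = 685377/256.
Numerically: E[X] ≈ 2677.25391.

E[X] = C(46,5)·2^(1−C(5,2)) = 685377/256 ≈ 2677.25391.


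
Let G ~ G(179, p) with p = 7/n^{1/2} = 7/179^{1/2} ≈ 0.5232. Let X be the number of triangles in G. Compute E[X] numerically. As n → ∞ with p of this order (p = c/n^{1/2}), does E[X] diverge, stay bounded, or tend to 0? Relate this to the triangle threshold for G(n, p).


Number of potential triangles: C(179, 3) = 939929.
Each occurs with probability p³ ≈ (0.5232)³ ≈ 1.4322360e-01.
By linearity: E[X] = C(179, 3)·p³ ≈ 939929 · 1.4322360e-01 ≈ 134620.01135.
Since α = 1/2 < 1, p = c/n^{1/2} ≫ 1/n is above the triangle threshold p ~ 1/n. Asymptotically E[X] ~ (c³/6)·n^{3(1−α)} = (7³/6)·n^{1.5} → ∞; triangles are abundant w.h.p.

E[X] ≈ 134620.01135; in regime p = Θ(1/n^{1/2}) E[X] diverges (above the triangle threshold p ~ 1/n).


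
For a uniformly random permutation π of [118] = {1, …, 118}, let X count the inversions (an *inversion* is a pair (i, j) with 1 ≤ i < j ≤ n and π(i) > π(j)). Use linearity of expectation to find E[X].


Write X = Σ X_I over the C(118, 2) = 6903 pairs i < j, with X_I the indicator of one inversion.
There are 6903 indicators.
For each fixed pair i < j, the values π(i) and π(j) are two distinct elements of {1, …, 118} in uniformly random order; by symmetry P[π(i) > π(j)] = 1/2.
By linearity: E[X] = 6903 · (1/2) = C(118, 2) · (1/2) = 6903/2 = 6903/2 ≈ 3451.500000.

E[X] = 6903/2 = 3451.500000.


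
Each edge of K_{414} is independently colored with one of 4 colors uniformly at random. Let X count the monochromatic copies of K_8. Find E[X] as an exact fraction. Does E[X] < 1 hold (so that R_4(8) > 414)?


E[X] = C(414, 8) · 4^{1 − 28} = 19995425223496173 · 4^{−27} = 19995425223496173/18014398509481984.
As a reduced fraction: E[X] = 19995425223496173/18014398509481984 ≈ 1.10997.
Is E[X] < 1? NO.
Since E[X] ≥ 1, the first-moment bound is inconclusive at n = 414; it does NOT by itself certify R_4(8) > 414.

E[X] = 19995425223496173/18014398509481984 ≈ 1.10997; E[X] ≥ 1; first-moment method inconclusive here.


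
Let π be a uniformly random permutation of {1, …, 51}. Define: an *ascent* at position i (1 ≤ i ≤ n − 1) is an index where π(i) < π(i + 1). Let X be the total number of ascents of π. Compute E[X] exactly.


Write X = Σ X_I over i = 1, …, 50, with X_I the indicator of one ascent.
There are 50 indicators.
For each fixed i, the pair (π(i), π(i+1)) is a uniformly random ordered pair of distinct values from {1, …, 51}; by symmetry P[π(i) < π(i+1)] = 1/2.
By linearity: E[X] = 50 · (1/2) = (51 − 1) · (1/2) = 25 ≈ 25.00000.

E[X] = 25 = 25.00000.


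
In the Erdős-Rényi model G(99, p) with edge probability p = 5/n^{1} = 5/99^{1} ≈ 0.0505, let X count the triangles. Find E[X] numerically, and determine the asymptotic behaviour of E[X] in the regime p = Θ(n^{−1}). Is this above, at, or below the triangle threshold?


Number of potential triangles: C(99, 3) = 156849.
Each occurs with probability p³ ≈ (0.0505)³ ≈ 1.28826e-04.
By linearity: E[X] = C(99, 3)·p³ ≈ 156849 · 1.28826e-04 ≈ 20.206.
Here α = 1, so p = 5/n is exactly at the triangle threshold p ~ 1/n. Asymptotically E[X] → c³/6 = 5³/6 = 125/6 ≈ 20.833, a bounded constant. In this regime the triangle count is asymptotically Poisson(c³/6).

E[X] ≈ 20.206; in regime p = Θ(1/n^{1}) E[X] stays bounded (at the triangle threshold p ~ 1/n).


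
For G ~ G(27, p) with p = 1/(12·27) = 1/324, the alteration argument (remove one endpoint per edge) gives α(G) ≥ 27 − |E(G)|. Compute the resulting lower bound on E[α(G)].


E[|E(G)|] = C(27, 2)·p = 351 · (1/324) = 13/12.
E[α(G)] ≥ n − E[|E(G)|] = 27 − 13/12 = 311/12.
Numerically: ≈ 25.9167.
(This is only a lower bound; the true E[α(G)] may be larger.)

E[α(G)] ≥ 311/12 ≈ 25.9167.


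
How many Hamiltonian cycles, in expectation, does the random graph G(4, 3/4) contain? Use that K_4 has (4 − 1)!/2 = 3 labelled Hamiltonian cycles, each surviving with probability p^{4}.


K_4 has (4 − 1)!/2 = 3 labelled Hamiltonian cycles.
For each such Hamiltonian cycle H, let X_H = 1 if all 4 edges of H are present in G. Then P[X_H = 1] = p^{4} = (3/4)^{4} = 81/256.
Summing the indicators: E[X] = Σ_H E[X_H] = 3 · p^{4} = 3 · 81/256 = 243/256.
Numerically: E[X] ≈ 0.949219.

E[X] = 3 · (3/4)^{4} = 243/256 ≈ 0.949219.


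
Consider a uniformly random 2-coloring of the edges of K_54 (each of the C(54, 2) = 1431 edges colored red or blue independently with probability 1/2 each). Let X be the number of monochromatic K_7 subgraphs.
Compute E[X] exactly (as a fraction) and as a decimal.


Let X = Σ_S X_S over the C(54, 7) = 177100560 subsets S of size 7, where X_S = 1 if the K_7 on S is monochromatic.
For a fixed S, the K_7 on S has C(7, 2) = 21 edges. P[all 21 edges red] = (1/2)^21, and likewise for blue, so P[monochromatic] = 2·(1/2)^21 = 2^{1 − 21} = 1/1048576.
By linearity of expectation: E[X] = C(54, 7) · 2^{1 − 21} = 177100560 · 1/1048576 = 11068785/65536.
Numerically: E[X] ≈ 168.8963.

E[X] = C(54,7)·2^(1−C(7,2)) = 11068785/65536 ≈ 168.8963.


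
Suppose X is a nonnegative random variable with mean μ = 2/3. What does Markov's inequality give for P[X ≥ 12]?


μ = E[X] = 2/3, a = 12.
Markov: P[X ≥ 12] ≤ μ/a = (2/3)/12 = 1/18.
Numerically: ≈ 0.056.
(Since a = 12 > μ = 0.667, the bound 1/18 is < 1 and informative.)

P[X ≥ 12] ≤ 1/18 ≈ 0.056.


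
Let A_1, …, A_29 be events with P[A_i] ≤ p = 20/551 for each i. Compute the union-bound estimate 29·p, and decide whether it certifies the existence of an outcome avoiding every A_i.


Union bound: P[∪_{i=1}^{29} A_i] ≤ Σ_i P[A_i] ≤ 29·p = 29·(20/551) = 20/19.
Numerically: 20/19 ≈ 1.05263.
Is 20/19 < 1? NO.
Since the bound 20/19 is ≥ 1, the union bound is uninformative here; it does NOT by itself certify existence.

29·p = 20/19 ≈ 1.05263; existence NOT certified by the union bound.


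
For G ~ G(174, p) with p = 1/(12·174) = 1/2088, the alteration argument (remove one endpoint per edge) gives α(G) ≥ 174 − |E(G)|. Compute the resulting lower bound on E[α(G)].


E[|E(G)|] = C(174, 2)·p = 15051 · (1/2088) = 173/24.
E[α(G)] ≥ n − E[|E(G)|] = 174 − 173/24 = 4003/24.
Numerically: ≈ 166.791667.
(This is only a lower bound; the true E[α(G)] may be larger.)

E[α(G)] ≥ 4003/24 ≈ 166.791667.


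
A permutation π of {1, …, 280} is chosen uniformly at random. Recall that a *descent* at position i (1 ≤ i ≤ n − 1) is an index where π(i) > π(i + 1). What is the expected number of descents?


Write X = Σ X_I over i = 1, …, 279, with X_I the indicator of one descent.
There are 279 indicators.
For each fixed i, the pair (π(i), π(i+1)) is a uniformly random ordered pair of distinct values from {1, …, 280}; by symmetry P[π(i) > π(i+1)] = 1/2.
By linearity: E[X] = 279 · (1/2) = (280 − 1) · (1/2) = 279/2 ≈ 139.500000.

E[X] = 279/2 = 139.500000.


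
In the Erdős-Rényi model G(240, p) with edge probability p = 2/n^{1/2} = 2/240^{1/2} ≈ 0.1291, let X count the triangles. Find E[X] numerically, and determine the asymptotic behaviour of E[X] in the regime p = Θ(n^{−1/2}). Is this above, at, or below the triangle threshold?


Number of potential triangles: C(240, 3) = 2275280.
Each occurs with probability p³ ≈ (0.1291)³ ≈ 2.1516574e-03.
By linearity: E[X] = C(240, 3)·p³ ≈ 2275280 · 2.1516574e-03 ≈ 4895.62308.
Since α = 1/2 < 1, p = c/n^{1/2} ≫ 1/n is above the triangle threshold p ~ 1/n. Asymptotically E[X] ~ (c³/6)·n^{3(1−α)} = (2³/6)·n^{1.5} → ∞; triangles are abundant w.h.p.

E[X] ≈ 4895.62308; in regime p = Θ(1/n^{1/2}) E[X] diverges (above the triangle threshold p ~ 1/n).


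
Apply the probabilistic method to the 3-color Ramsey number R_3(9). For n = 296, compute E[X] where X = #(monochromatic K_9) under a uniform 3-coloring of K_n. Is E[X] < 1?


E[X] = C(296, 9) · 3^{1 − 36} = 42513789098994080 · 3^{−35} = 42513789098994080/50031545098999707.
As a reduced fraction: E[X] = 42513789098994080/50031545098999707 ≈ 0.849740.
Is E[X] < 1? YES.
Since E[X] < 1, there exists a 3-coloring of K_{296} with no monochromatic K_9; hence R_3(9) > 296.

E[X] = 42513789098994080/50031545098999707 ≈ 0.849740; E[X] < 1, so R_3(9) > 296.


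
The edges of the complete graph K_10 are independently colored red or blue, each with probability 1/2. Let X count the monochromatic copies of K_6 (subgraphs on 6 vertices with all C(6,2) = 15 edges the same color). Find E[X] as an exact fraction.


Let X = Σ_S X_S over the C(10, 6) = 210 subsets S of size 6, where X_S = 1 if the K_6 on S is monochromatic.
For a fixed S, the K_6 on S has C(6, 2) = 15 edges. P[all 15 edges red] = (1/2)^15, and likewise for blue, so P[monochromatic] = 2·(1/2)^15 = 2^{1 − 15} = 1/16384.
By linearity: E[X] = C(10, 6) · 2^{1 − 15} = 210 · 1/16384 = 105/8192.
Numerically: E[X] ≈ 0.012817.

E[X] = C(10,6)·2^(1−C(6,2)) = 105/8192 ≈ 0.012817.


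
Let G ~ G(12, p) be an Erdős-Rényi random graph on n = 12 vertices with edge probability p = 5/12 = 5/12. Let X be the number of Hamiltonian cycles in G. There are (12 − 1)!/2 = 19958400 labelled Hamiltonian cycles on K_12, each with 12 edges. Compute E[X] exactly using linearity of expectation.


K_12 has (12 − 1)!/2 = 19958400 labelled Hamiltonian cycles.
For each such Hamiltonian cycle H, let X_H = 1 if all 12 edges of H are present in G. Then P[X_H = 1] = p^{12} = (5/12)^{12} = 244140625/8916100448256.
By linearity: E[X] = Σ_H E[X_H] = 19958400 · p^{12} = 19958400 · 244140625/8916100448256 = 469970703125/859963392.
Numerically: E[X] ≈ 546.501.

E[X] = 19958400 · (5/12)^{12} = 469970703125/859963392 ≈ 546.501.


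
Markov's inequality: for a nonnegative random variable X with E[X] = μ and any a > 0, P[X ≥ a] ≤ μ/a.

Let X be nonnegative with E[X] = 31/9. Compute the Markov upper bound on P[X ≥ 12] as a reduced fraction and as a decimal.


μ = E[X] = 31/9, a = 12.
Markov: P[X ≥ 12] ≤ μ/a = (31/9)/12 = 31/108.
Numerically: ≈ 0.287037.
(Since a = 12 > μ = 3.444444, the bound 31/108 is < 1 and informative.)

P[X ≥ 12] ≤ 31/108 ≈ 0.287037.


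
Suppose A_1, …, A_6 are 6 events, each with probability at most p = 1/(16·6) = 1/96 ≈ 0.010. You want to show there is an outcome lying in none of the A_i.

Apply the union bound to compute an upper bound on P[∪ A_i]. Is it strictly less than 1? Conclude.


Union bound: P[∪_{i=1}^{6} A_i] ≤ Σ_i P[A_i] ≤ 6·p = 6·(1/96) = 1/16.
Numerically: 1/16 ≈ 0.062.
Is 1/16 < 1? YES.
Since P[∪ A_i] ≤ 1/16 < 1, the complement has P[∩ A_i^c] ≥ 1 − 1/16 = 15/16 > 0, so some outcome avoids every A_i.

6·p = 1/16 ≈ 0.062; existence CERTIFIED by the union bound.


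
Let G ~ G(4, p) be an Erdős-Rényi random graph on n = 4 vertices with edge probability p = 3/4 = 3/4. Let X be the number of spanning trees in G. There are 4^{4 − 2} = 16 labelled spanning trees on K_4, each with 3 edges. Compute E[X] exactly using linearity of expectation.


K_4 has 4^{4 − 2} = 16 labelled spanning trees.
For each such spanning tree H, let X_H = 1 if all 3 edges of H are present in G. Then P[X_H = 1] = p^{3} = (3/4)^{3} = 27/64.
By linearity: E[X] = Σ_H E[X_H] = 16 · p^{3} = 16 · 27/64 = 27/4.
Numerically: E[X] ≈ 6.75.

E[X] = 16 · (3/4)^{3} = 27/4 ≈ 6.75.


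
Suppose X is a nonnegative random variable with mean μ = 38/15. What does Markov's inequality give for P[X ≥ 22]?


μ = E[X] = 38/15, a = 22.
Markov: P[X ≥ 22] ≤ μ/a = (38/15)/22 = 19/165.
Numerically: ≈ 0.1152.
(Since a = 22 > μ = 2.5333, the bound 19/165 is < 1 and informative.)

P[X ≥ 22] ≤ 19/165 ≈ 0.1152.
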